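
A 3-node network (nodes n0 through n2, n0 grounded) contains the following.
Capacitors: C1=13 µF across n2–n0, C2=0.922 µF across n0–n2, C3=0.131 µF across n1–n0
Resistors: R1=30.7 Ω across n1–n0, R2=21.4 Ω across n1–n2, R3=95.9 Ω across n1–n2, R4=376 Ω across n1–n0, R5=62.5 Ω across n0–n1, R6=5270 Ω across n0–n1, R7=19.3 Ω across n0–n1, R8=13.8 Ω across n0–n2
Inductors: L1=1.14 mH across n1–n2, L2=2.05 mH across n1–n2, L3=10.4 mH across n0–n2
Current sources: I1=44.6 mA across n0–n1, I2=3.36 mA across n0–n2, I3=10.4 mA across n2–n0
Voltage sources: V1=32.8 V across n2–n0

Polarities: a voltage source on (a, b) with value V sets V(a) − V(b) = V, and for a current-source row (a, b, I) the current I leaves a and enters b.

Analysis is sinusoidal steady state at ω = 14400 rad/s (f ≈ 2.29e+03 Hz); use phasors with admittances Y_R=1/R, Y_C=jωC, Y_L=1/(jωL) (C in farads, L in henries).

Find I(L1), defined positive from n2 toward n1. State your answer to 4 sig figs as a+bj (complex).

0.5680-0.9401j A

Element admittances at ω=14400 rad/s:
  Y(C1) = 0.000+0.1872j S between n2,n0
  Y(R1) = 0.03257+0.000j S between n1,n0
  Y(C2) = 0.000+0.01328j S between n0,n2
  Y(L1) = 0.000-0.06092j S between n1,n2
  Y(R2) = 0.04673+0.000j S between n1,n2
  Y(R3) = 0.01043+0.000j S between n1,n2
  Y(R4) = 0.002660+0.000j S between n1,n0
  Y(C3) = 0.000+0.001886j S between n1,n0
  I1: injects 0.0446 A into n1 (from n0)
  I2: injects 0.00336 A into n2 (from n0)
  Y(L2) = 0.000-0.03388j S between n1,n2
  I3: injects 0.0104 A into n0 (from n2)
  Y(R5) = 0.01600+0.000j S between n0,n1
  Y(R6) = 0.0001898+0.000j S between n0,n1
  Y(R7) = 0.05181+0.000j S between n0,n1
  Y(L3) = 0.000-0.006677j S between n0,n2
  Y(R8) = 0.07246+0.000j S between n0,n2
  V1: constraint V(n2)−V(n0) = 32.8
Assemble and solve the 3×3 MNA system:
  V(n1)=17.37-9.325j  V(n2)=32.80+0.000j
  i(V1)=-4.150-5.427j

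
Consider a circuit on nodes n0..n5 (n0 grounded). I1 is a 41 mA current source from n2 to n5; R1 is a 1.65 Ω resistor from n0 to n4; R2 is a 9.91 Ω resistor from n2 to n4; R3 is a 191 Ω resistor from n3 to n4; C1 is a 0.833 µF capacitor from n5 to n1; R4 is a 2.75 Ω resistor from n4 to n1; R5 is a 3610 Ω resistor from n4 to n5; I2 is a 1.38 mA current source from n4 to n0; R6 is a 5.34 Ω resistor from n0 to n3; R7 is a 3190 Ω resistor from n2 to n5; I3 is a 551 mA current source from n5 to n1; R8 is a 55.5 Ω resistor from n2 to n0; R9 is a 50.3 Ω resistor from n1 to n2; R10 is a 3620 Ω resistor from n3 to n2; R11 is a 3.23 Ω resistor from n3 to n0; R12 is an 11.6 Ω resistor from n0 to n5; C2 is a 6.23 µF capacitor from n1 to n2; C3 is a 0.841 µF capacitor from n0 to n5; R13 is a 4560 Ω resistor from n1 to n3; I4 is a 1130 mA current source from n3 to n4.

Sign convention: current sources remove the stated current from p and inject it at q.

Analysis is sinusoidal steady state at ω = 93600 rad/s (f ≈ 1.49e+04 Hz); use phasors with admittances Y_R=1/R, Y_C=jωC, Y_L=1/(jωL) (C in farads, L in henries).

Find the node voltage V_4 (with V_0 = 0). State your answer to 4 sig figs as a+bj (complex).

2.130-0.3315j V

MNA unknowns: 5 node voltages V₁..V_5
I1: z[2]−=0.041, z[5]+=0.041
R1: Y=0.6061+0.000j on G[0,4]
R2: Y=0.1009+0.000j on G[2,4]
R3: Y=0.005236+0.000j on G[3,4]
C1: Y=0.000+0.07797j on G[5,1]
R4: Y=0.3636+0.000j on G[4,1]
R5: Y=0.0002770+0.000j on G[4,5]
I2: z[4]−=0.00138, z[0]+=0.00138
R6: Y=0.1873+0.000j on G[0,3]
R7: Y=0.0003135+0.000j on G[2,5]
I3: z[5]−=0.551, z[1]+=0.551
R8: Y=0.01802+0.000j on G[2,0]
R9: Y=0.01988+0.000j on G[1,2]
R10: Y=0.0002762+0.000j on G[3,2]
R11: Y=0.3096+0.000j on G[3,0]
R12: Y=0.08621+0.000j on G[0,5]
C2: Y=0.000+0.5831j on G[1,2]
C3: Y=0.000+0.07872j on G[0,5]
R13: Y=0.0002193+0.000j on G[1,3]
I4: z[3]−=1.13, z[4]+=1.13
solve → V1=2.518-0.8201j, V2=2.574-0.5876j, V3=-2.224-0.004135j, V4=2.130-0.3315j, V5=-0.2457+2.702j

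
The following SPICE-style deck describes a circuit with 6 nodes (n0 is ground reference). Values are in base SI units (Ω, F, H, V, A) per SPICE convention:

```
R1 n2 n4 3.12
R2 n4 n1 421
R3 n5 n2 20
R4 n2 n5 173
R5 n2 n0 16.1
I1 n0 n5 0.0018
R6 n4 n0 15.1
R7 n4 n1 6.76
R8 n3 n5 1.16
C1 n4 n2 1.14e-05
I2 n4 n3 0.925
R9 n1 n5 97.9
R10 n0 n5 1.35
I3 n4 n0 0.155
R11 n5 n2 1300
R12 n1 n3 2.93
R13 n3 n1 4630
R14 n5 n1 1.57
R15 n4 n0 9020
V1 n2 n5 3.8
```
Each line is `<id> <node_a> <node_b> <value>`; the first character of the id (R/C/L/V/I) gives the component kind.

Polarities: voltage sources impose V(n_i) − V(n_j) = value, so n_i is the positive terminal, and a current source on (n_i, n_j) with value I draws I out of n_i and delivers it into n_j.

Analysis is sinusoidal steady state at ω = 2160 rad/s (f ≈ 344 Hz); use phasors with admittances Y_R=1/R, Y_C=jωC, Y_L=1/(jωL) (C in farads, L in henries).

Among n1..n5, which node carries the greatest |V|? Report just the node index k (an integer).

Apply KCL at each of the 5 non-ground nodes and solve the resulting linear system.
Node n1: branches {R2, R7, R9, R12, R13, R14} → V_1 = -0.1681+0.01111j
Node n2: branches {R1, R3, R4, R5, C1, R11, V1} → V_2 = 3.321-0.01248j
Node n3: branches {R8, I2, R12, R13} → V_3 = 0.3777-0.005787j
Node n4: branches {R1, R2, R6, R7, C1, I2, I3, R15} → V_4 = -0.06861+0.1510j
Node n5: branches {R3, R4, I1, R8, R9, R10, R11, R14, V1} → V_5 = -0.4791-0.01248j
Source currents: i(V1)=-1.512-0.03028j

2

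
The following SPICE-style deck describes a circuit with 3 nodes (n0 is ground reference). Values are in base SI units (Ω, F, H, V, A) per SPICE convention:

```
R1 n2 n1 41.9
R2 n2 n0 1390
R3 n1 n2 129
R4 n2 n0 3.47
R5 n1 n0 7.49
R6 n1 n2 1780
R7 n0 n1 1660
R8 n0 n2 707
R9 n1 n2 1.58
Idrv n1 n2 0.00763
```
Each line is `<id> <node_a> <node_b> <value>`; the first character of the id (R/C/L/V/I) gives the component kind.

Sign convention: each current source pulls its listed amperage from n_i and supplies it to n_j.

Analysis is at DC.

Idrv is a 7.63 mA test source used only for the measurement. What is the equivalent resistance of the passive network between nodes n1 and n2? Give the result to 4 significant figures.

Apply KCL at each of the 2 non-ground nodes and solve the resulting linear system.
Node n1: branches {R1, R3, R5, R6, R7, R9, Idrv} → V_1 = -0.006896
Node n2: branches {R1, R2, R3, R4, R6, R8, R9, Idrv} → V_2 = 0.003186

R_eq = 1.321 Ω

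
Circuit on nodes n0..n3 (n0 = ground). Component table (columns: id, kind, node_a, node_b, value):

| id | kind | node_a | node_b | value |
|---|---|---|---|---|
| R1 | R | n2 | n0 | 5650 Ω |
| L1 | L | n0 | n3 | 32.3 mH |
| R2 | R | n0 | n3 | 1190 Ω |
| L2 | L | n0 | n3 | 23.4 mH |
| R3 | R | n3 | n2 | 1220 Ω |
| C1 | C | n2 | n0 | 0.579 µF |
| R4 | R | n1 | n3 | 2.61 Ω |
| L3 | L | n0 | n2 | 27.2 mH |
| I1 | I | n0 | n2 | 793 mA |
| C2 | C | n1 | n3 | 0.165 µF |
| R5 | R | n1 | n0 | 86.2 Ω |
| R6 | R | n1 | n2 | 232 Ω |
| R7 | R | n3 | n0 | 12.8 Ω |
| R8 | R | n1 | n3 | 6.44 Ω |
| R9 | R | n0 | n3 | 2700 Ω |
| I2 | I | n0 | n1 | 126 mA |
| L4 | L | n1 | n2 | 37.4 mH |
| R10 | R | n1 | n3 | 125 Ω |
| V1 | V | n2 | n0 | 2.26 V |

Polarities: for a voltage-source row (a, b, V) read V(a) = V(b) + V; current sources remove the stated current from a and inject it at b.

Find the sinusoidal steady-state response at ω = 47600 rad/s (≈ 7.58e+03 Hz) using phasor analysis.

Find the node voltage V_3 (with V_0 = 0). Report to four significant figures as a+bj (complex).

1.398+0.01935j V

MNA unknowns: 3 node voltages V₁..V_3 plus 1 source current (V1)
R1: Y=0.0001770+0.000j on G[2,0]
L1: Y=0.000-0.0006504j on G[0,3]
R2: Y=0.0008403+0.000j on G[0,3]
L2: Y=0.000-0.0008978j on G[0,3]
R3: Y=0.0008197+0.000j on G[3,2]
C1: Y=0.000+0.02756j on G[2,0]
R4: Y=0.3831+0.000j on G[1,3]
L3: Y=0.000-0.0007724j on G[0,2]
I1: z[0]−=0.793, z[2]+=0.793
C2: Y=0.000+0.007854j on G[1,3]
R5: Y=0.01160+0.000j on G[1,0]
R6: Y=0.004310+0.000j on G[1,2]
R7: Y=0.07812+0.000j on G[3,0]
R8: Y=0.1553+0.000j on G[1,3]
R9: Y=0.0003704+0.000j on G[0,3]
I2: z[0]−=0.126, z[1]+=0.126
L4: Y=0.000-0.0005617j on G[1,2]
R10: Y=0.008000+0.000j on G[1,3]
V1: row V2−V0=2.26, i_V1 at 2,0
solve → V1=1.600+0.01532j, V2=2.260+0.000j, V3=1.398+0.01935j
aux → i_V1=0.7891-0.06009j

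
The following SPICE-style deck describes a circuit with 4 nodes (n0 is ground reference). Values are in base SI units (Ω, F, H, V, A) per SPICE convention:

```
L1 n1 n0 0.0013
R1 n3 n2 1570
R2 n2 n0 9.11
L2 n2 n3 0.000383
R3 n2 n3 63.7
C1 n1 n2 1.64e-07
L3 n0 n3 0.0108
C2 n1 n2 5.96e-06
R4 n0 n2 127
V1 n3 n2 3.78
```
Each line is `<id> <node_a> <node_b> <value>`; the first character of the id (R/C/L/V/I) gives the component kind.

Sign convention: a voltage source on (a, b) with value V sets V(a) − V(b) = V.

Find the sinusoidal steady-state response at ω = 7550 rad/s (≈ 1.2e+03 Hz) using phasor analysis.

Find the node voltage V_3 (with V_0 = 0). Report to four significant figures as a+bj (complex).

Element admittances at ω=7550 rad/s:
  Y(L1) = 0.000-0.1019j S between n1,n0
  Y(R1) = 0.0006369+0.000j S between n3,n2
  Y(R2) = 0.1098+0.000j S between n2,n0
  Y(L2) = 0.000-0.3458j S between n2,n3
  Y(R3) = 0.01570+0.000j S between n2,n3
  Y(C1) = 0.000+0.001238j S between n1,n2
  Y(L3) = 0.000-0.01226j S between n0,n3
  Y(C2) = 0.000+0.04500j S between n1,n2
  Y(R4) = 0.007874+0.000j S between n0,n2
  V1: constraint V(n3)−V(n2) = 3.78
Assemble and solve the 4×4 MNA system:
  V(n1)=-0.1461-0.2375j  V(n2)=0.1759+0.2858j  V(n3)=3.956+0.2858j
  i(V1)=-0.06525+1.356j

3.956+0.2858j V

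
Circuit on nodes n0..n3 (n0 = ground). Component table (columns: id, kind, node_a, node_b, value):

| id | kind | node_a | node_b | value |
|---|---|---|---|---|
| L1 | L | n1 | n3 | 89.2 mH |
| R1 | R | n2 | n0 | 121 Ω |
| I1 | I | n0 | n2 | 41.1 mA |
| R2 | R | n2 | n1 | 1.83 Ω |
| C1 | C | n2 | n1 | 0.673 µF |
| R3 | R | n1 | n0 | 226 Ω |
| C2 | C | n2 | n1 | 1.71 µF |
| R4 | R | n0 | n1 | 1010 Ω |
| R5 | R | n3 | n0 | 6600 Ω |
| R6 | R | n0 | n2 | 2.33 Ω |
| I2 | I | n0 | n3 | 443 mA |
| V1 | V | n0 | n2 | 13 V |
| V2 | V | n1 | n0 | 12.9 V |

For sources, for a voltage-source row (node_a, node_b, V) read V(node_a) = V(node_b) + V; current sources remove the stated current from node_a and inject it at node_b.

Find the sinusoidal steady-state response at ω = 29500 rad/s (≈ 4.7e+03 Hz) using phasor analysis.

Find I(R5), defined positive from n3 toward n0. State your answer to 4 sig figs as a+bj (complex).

MNA unknowns: 3 node voltages V₁..V_3 plus 2 source currents (V1, V2)
L1: Y=0.000-0.0003800j on G[1,3]
R1: Y=0.008264+0.000j on G[2,0]
I1: z[0]−=0.0411, z[2]+=0.0411
R2: Y=0.5464+0.000j on G[2,1]
C1: Y=0.000+0.01985j on G[2,1]
R3: Y=0.004425+0.000j on G[1,0]
C2: Y=0.000+0.05044j on G[2,1]
R4: Y=0.0009901+0.000j on G[0,1]
R5: Y=0.0001515+0.000j on G[3,0]
R6: Y=0.4292+0.000j on G[0,2]
I2: z[0]−=0.443, z[3]+=0.443
V1: row V0−V2=13, i_V1 at 0,2
V2: row V1−V0=12.9, i_V2 at 1,0
solve → V1=12.90+0.000j, V2=-13.00+0.000j, V3=412.2+1001j
aux → i_V1=-19.88-1.821j, i_V2=-13.84-1.972j

0.06245+0.1517j A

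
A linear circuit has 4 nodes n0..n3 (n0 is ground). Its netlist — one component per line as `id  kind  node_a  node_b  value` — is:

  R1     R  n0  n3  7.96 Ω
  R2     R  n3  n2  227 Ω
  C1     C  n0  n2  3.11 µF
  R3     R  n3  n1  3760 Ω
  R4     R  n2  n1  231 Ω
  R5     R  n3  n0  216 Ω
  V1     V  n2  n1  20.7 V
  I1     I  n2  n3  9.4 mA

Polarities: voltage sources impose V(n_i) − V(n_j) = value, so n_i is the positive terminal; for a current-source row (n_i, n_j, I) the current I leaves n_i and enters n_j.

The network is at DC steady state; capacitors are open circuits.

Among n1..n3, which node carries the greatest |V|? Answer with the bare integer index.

Element admittances at DC:
  Y(R1) = 0.1256 S between n0,n3
  Y(R2) = 0.004405 S between n3,n2
  Y(C1) = 0.000 S between n0,n2
  Y(R3) = 0.0002660 S between n3,n1
  Y(R4) = 0.004329 S between n2,n1
  Y(R5) = 0.004630 S between n3,n0
  V1: constraint V(n2)−V(n1) = 20.7
  I1: injects 0.0094 A into n3 (from n2)
Assemble and solve the 4×4 MNA system:
  V(n1)=-21.53  V(n2)=-0.8338  V(n3)=0.000
  i(V1)=-0.09534

1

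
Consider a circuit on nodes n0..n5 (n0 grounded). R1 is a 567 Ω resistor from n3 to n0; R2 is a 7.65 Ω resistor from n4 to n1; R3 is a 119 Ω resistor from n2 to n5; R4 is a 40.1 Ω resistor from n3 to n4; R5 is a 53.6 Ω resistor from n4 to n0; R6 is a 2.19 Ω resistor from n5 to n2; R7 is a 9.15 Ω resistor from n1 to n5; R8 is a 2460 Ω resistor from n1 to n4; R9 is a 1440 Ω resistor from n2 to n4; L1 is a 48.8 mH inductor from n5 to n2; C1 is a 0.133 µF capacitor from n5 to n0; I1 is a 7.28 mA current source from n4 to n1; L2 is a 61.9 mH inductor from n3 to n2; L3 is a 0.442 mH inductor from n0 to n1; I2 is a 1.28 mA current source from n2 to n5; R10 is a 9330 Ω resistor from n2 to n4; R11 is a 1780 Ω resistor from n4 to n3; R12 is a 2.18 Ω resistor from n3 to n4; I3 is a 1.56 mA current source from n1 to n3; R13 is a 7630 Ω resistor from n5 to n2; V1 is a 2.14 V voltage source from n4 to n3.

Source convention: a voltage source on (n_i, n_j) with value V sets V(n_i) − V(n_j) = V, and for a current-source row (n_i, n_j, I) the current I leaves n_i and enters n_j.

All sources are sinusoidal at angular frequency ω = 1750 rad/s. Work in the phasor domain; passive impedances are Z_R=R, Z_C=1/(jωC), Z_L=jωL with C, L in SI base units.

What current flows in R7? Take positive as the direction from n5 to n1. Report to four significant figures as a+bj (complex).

-0.003071+0.01906j A

MNA unknowns: 5 node voltages V₁..V_5 plus 1 source current (V1)
R1: Y=0.001764+0.000j on G[3,0]
R2: Y=0.1307+0.000j on G[4,1]
R3: Y=0.008403+0.000j on G[2,5]
R4: Y=0.02494+0.000j on G[3,4]
R5: Y=0.01866+0.000j on G[4,0]
R6: Y=0.4566+0.000j on G[5,2]
R7: Y=0.1093+0.000j on G[1,5]
R8: Y=0.0004065+0.000j on G[1,4]
R9: Y=0.0006944+0.000j on G[2,4]
L1: Y=0.000-0.01171j on G[5,2]
C1: Y=0.000+0.0002328j on G[5,0]
I1: z[4]−=0.00728, z[1]+=0.00728
L2: Y=0.000-0.009231j on G[3,2]
L3: Y=0.000-1.293j on G[0,1]
I2: z[2]−=0.00128, z[5]+=0.00128
R10: Y=0.0001072+0.000j on G[2,4]
R11: Y=0.0005618+0.000j on G[4,3]
R12: Y=0.4587+0.000j on G[3,4]
I3: z[1]−=0.00156, z[3]+=0.00156
R13: Y=0.0001311+0.000j on G[5,2]
V1: row V4−V3=2.14, i_V1 at 4,3
solve → V1=-0.001952+0.002856j, V2=-0.04052+0.2179j, V3=-2.134-0.1232j, V4=0.006009-0.1232j, V5=-0.03005+0.1772j
aux → i_V1=-1.045+0.01911j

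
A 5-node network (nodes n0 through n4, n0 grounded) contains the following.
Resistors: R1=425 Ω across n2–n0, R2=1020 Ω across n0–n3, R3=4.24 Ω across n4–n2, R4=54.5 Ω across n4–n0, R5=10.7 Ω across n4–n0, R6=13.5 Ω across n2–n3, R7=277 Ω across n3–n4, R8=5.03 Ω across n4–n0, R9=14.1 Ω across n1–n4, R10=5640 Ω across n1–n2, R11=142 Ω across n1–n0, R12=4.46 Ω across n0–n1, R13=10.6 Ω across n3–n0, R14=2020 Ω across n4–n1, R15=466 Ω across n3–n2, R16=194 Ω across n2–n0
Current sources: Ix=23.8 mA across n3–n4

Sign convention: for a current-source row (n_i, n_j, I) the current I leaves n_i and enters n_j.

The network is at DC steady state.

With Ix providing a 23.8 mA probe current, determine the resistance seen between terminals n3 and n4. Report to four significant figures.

Element admittances at DC:
  Y(R1) = 0.002353 S between n2,n0
  Y(R2) = 0.0009804 S between n0,n3
  Y(R3) = 0.2358 S between n4,n2
  Y(R4) = 0.01835 S between n4,n0
  Y(R5) = 0.09346 S between n4,n0
  Y(R6) = 0.07407 S between n2,n3
  Y(R7) = 0.003610 S between n3,n4
  Y(R8) = 0.1988 S between n4,n0
  Y(R9) = 0.07092 S between n1,n4
  Y(R10) = 0.0001773 S between n1,n2
  Y(R11) = 0.007042 S between n1,n0
  Y(R12) = 0.2242 S between n0,n1
  Y(R13) = 0.09434 S between n3,n0
  Y(R14) = 0.0004950 S between n4,n1
  Y(R15) = 0.002146 S between n3,n2
  Y(R16) = 0.005155 S between n2,n0
  Ix: injects 0.0238 A into n4 (from n3)
Assemble and solve the 4×4 MNA system:
  V(n1)=0.008513  V(n2)=-0.006216  V(n3)=-0.1378  V(n4)=0.03611

R_eq = 7.309 Ω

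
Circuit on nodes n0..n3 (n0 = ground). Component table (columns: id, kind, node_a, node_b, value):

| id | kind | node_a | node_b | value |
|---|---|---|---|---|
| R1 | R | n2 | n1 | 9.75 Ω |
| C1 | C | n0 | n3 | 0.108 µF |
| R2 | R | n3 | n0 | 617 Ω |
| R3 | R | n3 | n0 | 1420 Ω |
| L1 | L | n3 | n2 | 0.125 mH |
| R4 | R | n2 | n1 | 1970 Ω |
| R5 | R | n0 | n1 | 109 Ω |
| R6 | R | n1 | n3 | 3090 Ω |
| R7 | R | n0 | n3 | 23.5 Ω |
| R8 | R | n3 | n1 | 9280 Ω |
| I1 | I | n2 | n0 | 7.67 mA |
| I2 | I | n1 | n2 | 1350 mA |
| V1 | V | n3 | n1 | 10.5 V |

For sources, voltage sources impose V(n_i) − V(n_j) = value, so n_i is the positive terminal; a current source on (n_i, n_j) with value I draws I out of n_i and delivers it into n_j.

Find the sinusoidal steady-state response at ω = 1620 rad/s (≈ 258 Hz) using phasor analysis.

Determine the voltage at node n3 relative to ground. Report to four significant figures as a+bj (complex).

MNA unknowns: 3 node voltages V₁..V_3 plus 1 source current (V1)
R1: Y=0.1026+0.000j on G[2,1]
C1: Y=0.000+0.0001750j on G[0,3]
R2: Y=0.001621+0.000j on G[3,0]
R3: Y=0.0007042+0.000j on G[3,0]
L1: Y=0.000-4.938j on G[3,2]
R4: Y=0.0005076+0.000j on G[2,1]
R5: Y=0.009174+0.000j on G[0,1]
R6: Y=0.0003236+0.000j on G[1,3]
R7: Y=0.04255+0.000j on G[0,3]
R8: Y=0.0001078+0.000j on G[3,1]
I1: z[2]−=0.00767, z[0]+=0.00767
I2: z[1]−=1.35, z[2]+=1.35
V1: row V3−V1=10.5, i_V1 at 3,1
solve → V1=-8.860-0.005309j, V2=1.641+0.04733j, V3=1.640-0.005309j
aux → i_V1=0.1818-0.005475j

1.640-0.005309j V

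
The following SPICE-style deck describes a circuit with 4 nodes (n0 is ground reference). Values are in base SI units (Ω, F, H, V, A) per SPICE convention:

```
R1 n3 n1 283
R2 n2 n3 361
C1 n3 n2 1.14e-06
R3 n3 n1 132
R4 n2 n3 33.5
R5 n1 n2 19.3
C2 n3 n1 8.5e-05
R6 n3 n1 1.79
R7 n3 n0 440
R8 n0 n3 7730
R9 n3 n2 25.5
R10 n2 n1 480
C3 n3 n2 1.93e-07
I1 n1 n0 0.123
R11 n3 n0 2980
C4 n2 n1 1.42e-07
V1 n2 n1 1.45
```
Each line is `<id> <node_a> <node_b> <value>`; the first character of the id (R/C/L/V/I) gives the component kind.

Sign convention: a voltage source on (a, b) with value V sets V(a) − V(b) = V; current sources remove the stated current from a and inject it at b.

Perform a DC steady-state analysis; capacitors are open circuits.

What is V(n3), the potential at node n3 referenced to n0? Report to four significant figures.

MNA unknowns: 3 node voltages V₁..V_3 plus 1 source current (V1)
R1: Y=0.003534 on G[3,1]
R2: Y=0.002770 on G[2,3]
C1: Y=0.000 on G[3,2]
R3: Y=0.007576 on G[3,1]
R4: Y=0.02985 on G[2,3]
R5: Y=0.05181 on G[1,2]
C2: Y=0.000 on G[3,1]
R6: Y=0.5587 on G[3,1]
R7: Y=0.002273 on G[3,0]
R8: Y=0.0001294 on G[0,3]
R9: Y=0.03922 on G[3,2]
R10: Y=0.002083 on G[2,1]
C3: Y=0.000 on G[3,2]
I1: z[1]−=0.123, z[0]+=0.123
R11: Y=0.0003356 on G[3,0]
C4: Y=0.000 on G[2,1]
V1: row V2−V1=1.45, i_V1 at 2,1
solve → V1=-45.28, V2=-43.83, V3=-44.93
aux → i_V1=-0.1569

-44.93 V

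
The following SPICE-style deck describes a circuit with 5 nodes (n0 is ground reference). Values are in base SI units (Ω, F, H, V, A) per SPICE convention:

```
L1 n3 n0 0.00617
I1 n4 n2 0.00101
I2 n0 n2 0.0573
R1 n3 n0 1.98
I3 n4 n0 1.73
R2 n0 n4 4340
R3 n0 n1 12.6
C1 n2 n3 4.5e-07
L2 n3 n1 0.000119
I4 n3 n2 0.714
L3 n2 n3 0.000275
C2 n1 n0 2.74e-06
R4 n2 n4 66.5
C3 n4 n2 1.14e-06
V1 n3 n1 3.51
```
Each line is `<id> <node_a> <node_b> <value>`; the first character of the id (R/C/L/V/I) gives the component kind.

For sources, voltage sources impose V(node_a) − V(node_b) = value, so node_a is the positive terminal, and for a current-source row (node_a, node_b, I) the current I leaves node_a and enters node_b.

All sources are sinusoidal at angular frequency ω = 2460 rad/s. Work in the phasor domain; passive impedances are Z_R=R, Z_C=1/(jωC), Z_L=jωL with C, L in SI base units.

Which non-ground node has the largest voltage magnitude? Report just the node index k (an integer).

4

Apply KCL at each of the 4 non-ground nodes and solve the resulting linear system.
Node n1: branches {R3, L2, C2, V1} → V_1 = -5.831-0.2020j
Node n2: branches {I1, I2, C1, I4, L3, R4, C3} → V_2 = -2.318-0.8336j
Node n3: branches {L1, R1, C1, L2, I4, L3, V1} → V_3 = -2.321-0.2020j
Node n4: branches {I1, I3, R2, R4, C3} → V_4 = -112.0+19.32j
Source currents: i(V1)=-0.4614+11.93j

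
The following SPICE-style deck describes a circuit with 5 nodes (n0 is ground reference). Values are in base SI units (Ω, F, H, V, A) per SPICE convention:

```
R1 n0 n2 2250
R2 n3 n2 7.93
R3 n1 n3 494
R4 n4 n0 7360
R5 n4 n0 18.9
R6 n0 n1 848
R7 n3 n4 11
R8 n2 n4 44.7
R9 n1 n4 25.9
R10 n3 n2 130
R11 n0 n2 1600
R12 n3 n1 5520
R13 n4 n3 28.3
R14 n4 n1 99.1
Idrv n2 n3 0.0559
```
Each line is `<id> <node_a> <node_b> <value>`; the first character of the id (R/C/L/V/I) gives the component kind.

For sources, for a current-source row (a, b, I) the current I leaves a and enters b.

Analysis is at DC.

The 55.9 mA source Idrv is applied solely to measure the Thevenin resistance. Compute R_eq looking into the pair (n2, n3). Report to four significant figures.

R_eq = 6.510 Ω

Element admittances at DC:
  Y(R1) = 0.0004444 S between n0,n2
  Y(R2) = 0.1261 S between n3,n2
  Y(R3) = 0.002024 S between n1,n3
  Y(R4) = 0.0001359 S between n4,n0
  Y(R5) = 0.05291 S between n4,n0
  Y(R6) = 0.001179 S between n0,n1
  Y(R7) = 0.09091 S between n3,n4
  Y(R8) = 0.02237 S between n2,n4
  Y(R9) = 0.03861 S between n1,n4
  Y(R10) = 0.007692 S between n3,n2
  Y(R11) = 0.0006250 S between n0,n2
  Y(R12) = 0.0001812 S between n3,n1
  Y(R13) = 0.03534 S between n4,n3
  Y(R14) = 0.01009 S between n4,n1
  Idrv: injects 0.0559 A into n3 (from n2)
Assemble and solve the 4×4 MNA system:
  V(n1)=0.008149  V(n2)=-0.3019  V(n3)=0.06206  V(n4)=0.005905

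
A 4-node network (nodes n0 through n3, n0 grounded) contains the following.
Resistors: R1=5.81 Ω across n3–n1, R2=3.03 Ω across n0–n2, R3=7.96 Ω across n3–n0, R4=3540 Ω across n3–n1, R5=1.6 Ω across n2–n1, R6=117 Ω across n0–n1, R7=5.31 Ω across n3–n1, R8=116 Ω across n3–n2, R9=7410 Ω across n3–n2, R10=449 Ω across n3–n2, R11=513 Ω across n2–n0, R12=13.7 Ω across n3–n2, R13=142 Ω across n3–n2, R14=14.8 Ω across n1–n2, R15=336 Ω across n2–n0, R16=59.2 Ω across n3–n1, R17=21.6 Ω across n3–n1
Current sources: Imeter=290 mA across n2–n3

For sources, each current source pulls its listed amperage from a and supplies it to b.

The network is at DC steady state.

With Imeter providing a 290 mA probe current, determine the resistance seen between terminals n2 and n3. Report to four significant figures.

Apply KCL at each of the 3 non-ground nodes and solve the resulting linear system.
Node n1: branches {R1, R4, R5, R6, R7, R14, R16, R17} → V_1 = 0.06784
Node n2: branches {R2, R5, R8, R9, R10, R11, R12, R13, R14, R15, Imeter} → V_2 = -0.1788
Node n3: branches {R1, R3, R4, R7, R8, R9, R10, R12, R13, R16, R17, Imeter} → V_3 = 0.4722

R_eq = 2.245 Ω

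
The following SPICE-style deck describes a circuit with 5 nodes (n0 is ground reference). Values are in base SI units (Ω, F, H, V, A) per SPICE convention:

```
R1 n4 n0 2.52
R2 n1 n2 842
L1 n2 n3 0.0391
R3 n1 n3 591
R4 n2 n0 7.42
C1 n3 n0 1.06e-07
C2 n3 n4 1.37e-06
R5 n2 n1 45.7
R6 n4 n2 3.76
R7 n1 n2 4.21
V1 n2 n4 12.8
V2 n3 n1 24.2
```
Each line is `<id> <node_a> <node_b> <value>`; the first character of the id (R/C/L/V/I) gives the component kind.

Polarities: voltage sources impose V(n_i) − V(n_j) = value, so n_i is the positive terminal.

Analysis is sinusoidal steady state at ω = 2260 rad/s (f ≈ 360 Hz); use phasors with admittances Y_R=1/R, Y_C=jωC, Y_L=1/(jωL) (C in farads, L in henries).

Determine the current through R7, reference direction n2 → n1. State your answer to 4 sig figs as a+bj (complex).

0.004220-0.1377j A

Apply KCL at each of the 4 non-ground nodes and solve the resulting linear system.
Node n1: branches {R2, R3, R5, R7, V2} → V_1 = 9.537+0.5645j
Node n2: branches {R2, L1, R4, R5, R6, R7, V1} → V_2 = 9.555-0.01520j
Node n3: branches {L1, R3, C1, C2, V2} → V_3 = 33.74+0.5645j
Node n4: branches {R1, C2, R6, V1} → V_4 = -3.245-0.01520j
Source currents: i(V1)=-4.690-0.1205j, i(V2)=-0.04558+0.1511j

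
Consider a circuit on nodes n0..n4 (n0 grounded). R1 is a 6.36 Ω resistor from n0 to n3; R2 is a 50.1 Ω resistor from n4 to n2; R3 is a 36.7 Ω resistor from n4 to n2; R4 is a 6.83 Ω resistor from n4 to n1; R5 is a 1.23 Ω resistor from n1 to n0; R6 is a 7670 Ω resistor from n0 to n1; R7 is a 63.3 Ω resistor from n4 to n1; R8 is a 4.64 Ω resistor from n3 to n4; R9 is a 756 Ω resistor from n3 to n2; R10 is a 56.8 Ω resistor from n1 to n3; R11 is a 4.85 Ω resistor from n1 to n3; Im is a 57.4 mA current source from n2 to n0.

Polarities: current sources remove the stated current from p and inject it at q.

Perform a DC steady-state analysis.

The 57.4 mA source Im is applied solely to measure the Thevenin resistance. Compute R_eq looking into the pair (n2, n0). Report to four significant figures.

Apply KCL at each of the 4 non-ground nodes and solve the resulting linear system.
Node n1: branches {R4, R5, R6, R7, R10, R11} → V_1 = -0.05041
Node n2: branches {R2, R3, R9, Im} → V_2 = -1.408
Node n3: branches {R1, R8, R9, R10, R11} → V_3 = -0.1044
Node n4: branches {R2, R3, R4, R7, R8} → V_4 = -0.2286

R_eq = 24.53 Ω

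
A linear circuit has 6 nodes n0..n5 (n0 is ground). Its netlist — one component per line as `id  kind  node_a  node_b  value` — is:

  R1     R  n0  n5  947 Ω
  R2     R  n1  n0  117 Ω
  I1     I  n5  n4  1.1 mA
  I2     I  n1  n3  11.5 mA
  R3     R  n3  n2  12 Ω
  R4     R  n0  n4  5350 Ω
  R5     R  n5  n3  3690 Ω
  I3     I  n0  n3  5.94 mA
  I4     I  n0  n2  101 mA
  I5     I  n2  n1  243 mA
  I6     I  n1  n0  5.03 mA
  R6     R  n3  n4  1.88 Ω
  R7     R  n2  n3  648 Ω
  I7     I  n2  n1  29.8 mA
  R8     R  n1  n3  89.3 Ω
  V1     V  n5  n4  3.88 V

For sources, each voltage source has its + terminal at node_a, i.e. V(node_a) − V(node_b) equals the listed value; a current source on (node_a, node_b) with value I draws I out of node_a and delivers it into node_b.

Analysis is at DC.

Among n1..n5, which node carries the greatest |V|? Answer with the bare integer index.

1

MNA unknowns: 5 node voltages V₁..V_5 plus 1 source current (V1)
R1: Y=0.001056 on G[0,5]
R2: Y=0.008547 on G[1,0]
I1: z[5]−=0.0011, z[4]+=0.0011
I2: z[1]−=0.0115, z[3]+=0.0115
R3: Y=0.08333 on G[3,2]
R4: Y=0.0001869 on G[0,4]
R5: Y=0.0002710 on G[5,3]
I3: z[0]−=0.00594, z[3]+=0.00594
I4: z[0]−=0.101, z[2]+=0.101
I5: z[2]−=0.243, z[1]+=0.243
I6: z[1]−=0.00503, z[0]+=0.00503
R6: Y=0.5319 on G[3,4]
R7: Y=0.001543 on G[2,3]
I7: z[2]−=0.0298, z[1]+=0.0298
R8: Y=0.01120 on G[1,3]
V1: row V5−V4=3.88, i_V1 at 5,4
solve → V1=11.76, V2=-4.177, V3=-2.153, V4=-2.158, V5=1.722
aux → i_V1=-0.003969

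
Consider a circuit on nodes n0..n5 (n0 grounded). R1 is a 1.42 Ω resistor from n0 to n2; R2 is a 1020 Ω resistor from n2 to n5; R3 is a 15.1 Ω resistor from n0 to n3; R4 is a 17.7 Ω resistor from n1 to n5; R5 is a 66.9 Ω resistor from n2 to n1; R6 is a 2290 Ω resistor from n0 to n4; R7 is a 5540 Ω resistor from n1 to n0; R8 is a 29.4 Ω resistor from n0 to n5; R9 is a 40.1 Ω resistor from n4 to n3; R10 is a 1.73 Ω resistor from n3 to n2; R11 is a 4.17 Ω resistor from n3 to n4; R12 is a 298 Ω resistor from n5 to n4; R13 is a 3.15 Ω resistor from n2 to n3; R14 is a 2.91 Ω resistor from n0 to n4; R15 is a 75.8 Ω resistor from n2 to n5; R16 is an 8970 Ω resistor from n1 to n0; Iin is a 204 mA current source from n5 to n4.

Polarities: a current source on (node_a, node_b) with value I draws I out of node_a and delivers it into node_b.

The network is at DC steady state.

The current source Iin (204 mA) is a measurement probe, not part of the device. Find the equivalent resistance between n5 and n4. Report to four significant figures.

Apply KCL at each of the 5 non-ground nodes and solve the resulting linear system.
Node n1: branches {R4, R5, R7, R16} → V_1 = -2.523
Node n2: branches {R1, R2, R5, R10, R13, R15} → V_2 = -0.01736
Node n3: branches {R3, R9, R10, R11, R13} → V_3 = 0.06119
Node n4: branches {R6, R9, R11, R12, R14, Iin} → V_4 = 0.3422
Node n5: branches {R2, R4, R8, R12, R15, Iin} → V_5 = -3.199

R_eq = 17.36 Ω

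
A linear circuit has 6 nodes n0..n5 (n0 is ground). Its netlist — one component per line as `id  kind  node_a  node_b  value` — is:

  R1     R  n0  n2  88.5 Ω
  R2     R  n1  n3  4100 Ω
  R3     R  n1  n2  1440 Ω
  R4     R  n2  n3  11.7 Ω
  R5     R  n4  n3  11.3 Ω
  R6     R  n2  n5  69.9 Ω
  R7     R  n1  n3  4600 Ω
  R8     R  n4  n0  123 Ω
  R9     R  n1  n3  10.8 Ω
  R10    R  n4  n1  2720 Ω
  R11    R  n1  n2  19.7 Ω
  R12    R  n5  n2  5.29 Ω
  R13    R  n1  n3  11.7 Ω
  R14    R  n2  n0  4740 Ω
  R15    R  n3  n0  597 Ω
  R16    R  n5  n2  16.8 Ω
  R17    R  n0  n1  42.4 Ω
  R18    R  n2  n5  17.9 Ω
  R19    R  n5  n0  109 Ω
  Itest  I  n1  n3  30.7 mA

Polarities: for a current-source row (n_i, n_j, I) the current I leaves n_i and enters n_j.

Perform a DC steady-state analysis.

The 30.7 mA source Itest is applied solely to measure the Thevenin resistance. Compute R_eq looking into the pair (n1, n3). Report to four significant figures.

Element admittances at DC:
  Y(R1) = 0.01130 S between n0,n2
  Y(R2) = 0.0002439 S between n1,n3
  Y(R3) = 0.0006944 S between n1,n2
  Y(R4) = 0.08547 S between n2,n3
  Y(R5) = 0.08850 S between n4,n3
  Y(R6) = 0.01431 S between n2,n5
  Y(R7) = 0.0002174 S between n1,n3
  Y(R8) = 0.008130 S between n4,n0
  Y(R9) = 0.09259 S between n1,n3
  Y(R10) = 0.0003676 S between n4,n1
  Y(R11) = 0.05076 S between n1,n2
  Y(R12) = 0.1890 S between n5,n2
  Y(R13) = 0.08547 S between n1,n3
  Y(R14) = 0.0002110 S between n2,n0
  Y(R15) = 0.001675 S between n3,n0
  Y(R16) = 0.05952 S between n5,n2
  Y(R17) = 0.02358 S between n0,n1
  Y(R18) = 0.05587 S between n2,n5
  Y(R19) = 0.009174 S between n5,n0
  Itest: injects 0.0307 A into n3 (from n1)
Assemble and solve the 5×5 MNA system:
  V(n1)=-0.05608  V(n2)=0.02737  V(n3)=0.08415  V(n4)=0.07657  V(n5)=0.02661

R_eq = 4.568 Ω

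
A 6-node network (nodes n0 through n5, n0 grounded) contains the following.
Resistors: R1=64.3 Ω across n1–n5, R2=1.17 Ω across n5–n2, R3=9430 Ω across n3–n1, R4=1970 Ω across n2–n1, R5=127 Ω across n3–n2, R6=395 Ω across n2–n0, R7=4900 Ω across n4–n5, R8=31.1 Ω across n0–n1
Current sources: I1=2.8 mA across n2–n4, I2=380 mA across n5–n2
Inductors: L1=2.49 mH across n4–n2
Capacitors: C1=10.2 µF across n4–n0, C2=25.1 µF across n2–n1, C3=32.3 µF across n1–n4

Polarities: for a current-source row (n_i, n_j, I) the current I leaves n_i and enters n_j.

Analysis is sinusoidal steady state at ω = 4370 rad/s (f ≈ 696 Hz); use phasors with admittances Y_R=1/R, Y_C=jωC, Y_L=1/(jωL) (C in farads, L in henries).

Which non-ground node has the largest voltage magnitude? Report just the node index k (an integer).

MNA unknowns: 5 node voltages V₁..V_5
R1: Y=0.01555+0.000j on G[1,5]
R2: Y=0.8547+0.000j on G[5,2]
R3: Y=0.0001060+0.000j on G[3,1]
I1: z[2]−=0.0028, z[4]+=0.0028
L1: Y=0.000-0.09190j on G[4,2]
R4: Y=0.0005076+0.000j on G[2,1]
R5: Y=0.007874+0.000j on G[3,2]
C1: Y=0.000+0.04457j on G[4,0]
C2: Y=0.000+0.1097j on G[2,1]
R6: Y=0.002532+0.000j on G[2,0]
C3: Y=0.000+0.1412j on G[1,4]
R7: Y=0.0002041+0.000j on G[4,5]
R8: Y=0.03215+0.000j on G[0,1]
I2: z[5]−=0.38, z[2]+=0.38
solve → V1=-0.01881+0.02840j, V2=-0.006235+0.02830j, V3=-0.006402+0.02830j, V4=-0.02210-0.01392j, V5=-0.4430+0.02829j

5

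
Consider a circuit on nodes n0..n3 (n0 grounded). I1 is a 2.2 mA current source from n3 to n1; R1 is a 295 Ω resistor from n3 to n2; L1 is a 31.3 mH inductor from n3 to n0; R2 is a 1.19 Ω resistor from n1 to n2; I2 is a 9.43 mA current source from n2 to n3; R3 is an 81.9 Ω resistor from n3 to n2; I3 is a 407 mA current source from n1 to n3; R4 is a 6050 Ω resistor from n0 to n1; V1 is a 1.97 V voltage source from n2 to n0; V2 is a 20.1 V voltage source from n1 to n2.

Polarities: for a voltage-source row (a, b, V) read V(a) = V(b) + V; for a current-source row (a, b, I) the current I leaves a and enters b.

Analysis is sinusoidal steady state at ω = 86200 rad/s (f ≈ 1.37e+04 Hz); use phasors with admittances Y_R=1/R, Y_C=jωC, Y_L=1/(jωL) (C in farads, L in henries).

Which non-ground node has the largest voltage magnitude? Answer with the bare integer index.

MNA unknowns: 3 node voltages V₁..V_3 plus 2 source currents (V1, V2)
I1: z[3]−=0.0022, z[1]+=0.0022
R1: Y=0.003390+0.000j on G[3,2]
L1: Y=0.000-0.0003706j on G[3,0]
R2: Y=0.8403+0.000j on G[1,2]
I2: z[2]−=0.00943, z[3]+=0.00943
R3: Y=0.01221+0.000j on G[3,2]
I3: z[1]−=0.407, z[3]+=0.407
R4: Y=0.0001653+0.000j on G[0,1]
V1: row V2−V0=1.97, i_V1 at 2,0
V2: row V1−V2=20.1, i_V2 at 1,2
solve → V1=22.07+0.000j, V2=1.970+0.000j, V3=28.51+0.6773j
aux → i_V1=-0.003899+0.01057j, i_V2=-17.30+0.000j

3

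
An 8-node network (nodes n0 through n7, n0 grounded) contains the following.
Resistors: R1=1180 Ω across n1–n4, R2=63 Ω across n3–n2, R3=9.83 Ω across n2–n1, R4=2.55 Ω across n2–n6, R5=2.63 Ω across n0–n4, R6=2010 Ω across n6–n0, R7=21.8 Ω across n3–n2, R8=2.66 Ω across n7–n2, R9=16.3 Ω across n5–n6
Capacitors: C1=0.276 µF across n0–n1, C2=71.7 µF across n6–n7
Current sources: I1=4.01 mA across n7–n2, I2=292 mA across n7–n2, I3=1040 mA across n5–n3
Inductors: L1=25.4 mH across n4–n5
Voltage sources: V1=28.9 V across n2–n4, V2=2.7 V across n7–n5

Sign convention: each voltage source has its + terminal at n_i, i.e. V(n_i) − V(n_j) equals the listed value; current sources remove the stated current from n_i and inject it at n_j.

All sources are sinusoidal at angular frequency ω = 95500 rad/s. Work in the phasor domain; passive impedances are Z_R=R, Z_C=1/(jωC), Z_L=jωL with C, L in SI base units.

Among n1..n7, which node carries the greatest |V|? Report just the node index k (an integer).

3

Element admittances at ω=95500 rad/s:
  Y(R1) = 0.0008475+0.000j S between n1,n4
  Y(R2) = 0.01587+0.000j S between n3,n2
  Y(C1) = 0.000+0.02636j S between n0,n1
  Y(C2) = 0.000+6.847j S between n6,n7
  I1: injects 0.00401 A into n2 (from n7)
  I2: injects 0.292 A into n2 (from n7)
  Y(R3) = 0.1017+0.000j S between n2,n1
  Y(R4) = 0.3922+0.000j S between n2,n6
  Y(R5) = 0.3802+0.000j S between n0,n4
  Y(R6) = 0.0004975+0.000j S between n6,n0
  Y(L1) = 0.000-0.0004123j S between n4,n5
  Y(R7) = 0.04587+0.000j S between n3,n2
  Y(R8) = 0.3759+0.000j S between n7,n2
  Y(R9) = 0.06135+0.000j S between n5,n6
  I3: injects 1.04 A into n3 (from n5)
  V1: constraint V(n2)−V(n4) = 28.9
  V2: constraint V(n7)−V(n5) = 2.7
Assemble and solve the 9×9 MNA system:
  V(n1)=25.87-8.439j  V(n2)=28.28-1.791j  V(n3)=45.12-1.791j  V(n4)=-0.6197-1.791j  V(n5)=23.82-1.739j  V(n6)=26.52-1.813j  V(n7)=26.52-1.739j
  i(V1)=-0.2581-0.6653j  i(V2)=0.8743-0.005512j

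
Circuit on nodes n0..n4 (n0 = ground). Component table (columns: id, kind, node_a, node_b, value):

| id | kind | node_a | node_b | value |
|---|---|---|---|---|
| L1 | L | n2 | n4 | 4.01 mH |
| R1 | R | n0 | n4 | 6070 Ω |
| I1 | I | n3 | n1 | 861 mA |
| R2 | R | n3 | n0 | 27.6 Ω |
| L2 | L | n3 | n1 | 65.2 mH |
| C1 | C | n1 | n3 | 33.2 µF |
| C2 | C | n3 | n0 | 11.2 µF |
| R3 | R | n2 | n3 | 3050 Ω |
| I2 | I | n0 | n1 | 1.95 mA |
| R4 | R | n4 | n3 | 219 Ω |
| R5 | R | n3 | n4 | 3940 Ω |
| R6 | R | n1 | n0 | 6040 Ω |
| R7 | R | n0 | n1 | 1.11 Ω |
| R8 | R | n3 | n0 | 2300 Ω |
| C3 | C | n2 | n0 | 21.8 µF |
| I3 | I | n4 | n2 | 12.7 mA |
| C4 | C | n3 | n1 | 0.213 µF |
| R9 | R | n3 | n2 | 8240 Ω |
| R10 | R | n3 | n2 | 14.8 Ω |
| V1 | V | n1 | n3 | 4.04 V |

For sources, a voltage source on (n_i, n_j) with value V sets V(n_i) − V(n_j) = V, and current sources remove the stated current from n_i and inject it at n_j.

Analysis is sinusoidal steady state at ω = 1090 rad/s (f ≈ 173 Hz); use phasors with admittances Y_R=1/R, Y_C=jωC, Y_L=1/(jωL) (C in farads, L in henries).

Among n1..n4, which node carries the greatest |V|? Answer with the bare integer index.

Element admittances at ω=1090 rad/s:
  Y(L1) = 0.000-0.2288j S between n2,n4
  Y(R1) = 0.0001647+0.000j S between n0,n4
  I1: injects 0.861 A into n1 (from n3)
  Y(R2) = 0.03623+0.000j S between n3,n0
  Y(L2) = 0.000-0.01407j S between n3,n1
  Y(C1) = 0.000+0.03619j S between n1,n3
  Y(C2) = 0.000+0.01221j S between n3,n0
  Y(R3) = 0.0003279+0.000j S between n2,n3
  I2: injects 0.00195 A into n1 (from n0)
  Y(R4) = 0.004566+0.000j S between n4,n3
  Y(R5) = 0.0002538+0.000j S between n3,n4
  Y(R6) = 0.0001656+0.000j S between n1,n0
  Y(R7) = 0.9009+0.000j S between n0,n1
  Y(R8) = 0.0004348+0.000j S between n3,n0
  Y(C3) = 0.000+0.02376j S between n2,n0
  I3: injects 0.0127 A into n2 (from n4)
  Y(C4) = 0.000+0.0002322j S between n3,n1
  Y(R9) = 0.0001214+0.000j S between n3,n2
  Y(R10) = 0.06757+0.000j S between n3,n2
  V1: constraint V(n1)−V(n3) = 4.04
Assemble and solve the 5×5 MNA system:
  V(n1)=0.1943+0.1368j  V(n2)=-3.429+1.257j  V(n3)=-3.846+0.1368j  V(n4)=-3.406+1.195j
  i(V1)=0.6879-0.2135j

3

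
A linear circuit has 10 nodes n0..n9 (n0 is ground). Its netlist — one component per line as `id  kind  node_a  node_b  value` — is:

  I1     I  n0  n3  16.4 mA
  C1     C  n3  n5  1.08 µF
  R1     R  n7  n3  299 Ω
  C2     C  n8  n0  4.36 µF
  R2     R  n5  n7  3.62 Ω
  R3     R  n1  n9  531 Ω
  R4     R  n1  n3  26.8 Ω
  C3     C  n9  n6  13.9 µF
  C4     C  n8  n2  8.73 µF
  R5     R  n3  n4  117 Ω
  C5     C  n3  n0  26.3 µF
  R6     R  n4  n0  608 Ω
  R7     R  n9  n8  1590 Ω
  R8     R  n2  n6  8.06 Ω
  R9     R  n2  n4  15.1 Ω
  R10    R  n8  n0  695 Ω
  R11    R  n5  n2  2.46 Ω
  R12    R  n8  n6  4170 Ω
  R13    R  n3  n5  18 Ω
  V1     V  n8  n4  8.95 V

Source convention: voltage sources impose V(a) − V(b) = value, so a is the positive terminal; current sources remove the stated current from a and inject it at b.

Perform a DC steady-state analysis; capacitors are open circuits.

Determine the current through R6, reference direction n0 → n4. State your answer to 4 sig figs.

Element admittances at DC:
  I1: injects 0.0164 A into n3 (from n0)
  Y(C1) = 0.000 S between n3,n5
  Y(R1) = 0.003344 S between n7,n3
  Y(C2) = 0.000 S between n8,n0
  Y(R2) = 0.2762 S between n5,n7
  Y(R3) = 0.001883 S between n1,n9
  Y(R4) = 0.03731 S between n1,n3
  Y(C3) = 0.000 S between n9,n6
  Y(C4) = 0.000 S between n8,n2
  Y(R5) = 0.008547 S between n3,n4
  Y(C5) = 0.000 S between n3,n0
  Y(R6) = 0.001645 S between n4,n0
  Y(R7) = 0.0006289 S between n9,n8
  Y(R8) = 0.1241 S between n2,n6
  Y(R9) = 0.06623 S between n2,n4
  Y(R10) = 0.001439 S between n8,n0
  Y(R11) = 0.4065 S between n5,n2
  Y(R12) = 0.0002398 S between n8,n6
  Y(R13) = 0.05556 S between n3,n5
  V1: constraint V(n8)−V(n4) = 8.95
Assemble and solve the 10×10 MNA system:
  V(n1)=1.813  V(n2)=1.407  V(n3)=1.708  V(n4)=1.142  V(n5)=1.445  V(n6)=1.424  V(n7)=1.448  V(n8)=10.09  V(n9)=3.886
  i(V1)=-0.02050

-0.001879 A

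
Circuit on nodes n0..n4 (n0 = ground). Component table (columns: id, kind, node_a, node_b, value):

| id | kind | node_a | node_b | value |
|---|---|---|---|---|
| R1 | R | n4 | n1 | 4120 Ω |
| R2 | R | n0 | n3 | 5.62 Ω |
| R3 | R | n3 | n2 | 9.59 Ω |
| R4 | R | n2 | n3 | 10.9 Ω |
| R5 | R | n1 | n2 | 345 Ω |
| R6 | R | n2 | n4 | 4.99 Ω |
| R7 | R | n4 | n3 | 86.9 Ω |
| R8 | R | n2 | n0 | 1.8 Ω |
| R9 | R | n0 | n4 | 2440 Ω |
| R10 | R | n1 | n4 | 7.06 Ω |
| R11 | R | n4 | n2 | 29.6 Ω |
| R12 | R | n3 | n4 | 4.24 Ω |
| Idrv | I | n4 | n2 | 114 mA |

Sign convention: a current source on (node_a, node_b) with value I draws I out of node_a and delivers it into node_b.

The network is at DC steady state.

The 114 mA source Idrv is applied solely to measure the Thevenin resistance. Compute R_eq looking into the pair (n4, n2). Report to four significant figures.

MNA unknowns: 4 node voltages V₁..V_4
R1: Y=0.0002427 on G[4,1]
R2: Y=0.1779 on G[0,3]
R3: Y=0.1043 on G[3,2]
R4: Y=0.09174 on G[2,3]
R5: Y=0.002899 on G[1,2]
R6: Y=0.2004 on G[2,4]
R7: Y=0.01151 on G[4,3]
R8: Y=0.5556 on G[2,0]
R9: Y=0.0004098 on G[0,4]
R10: Y=0.1416 on G[1,4]
R11: Y=0.03378 on G[4,2]
R12: Y=0.2358 on G[3,4]
Idrv: z[4]−=0.114, z[2]+=0.114
solve → V1=-0.2635, V2=0.03139, V3=-0.09739, V4=-0.2695

R_eq = 2.639 Ω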